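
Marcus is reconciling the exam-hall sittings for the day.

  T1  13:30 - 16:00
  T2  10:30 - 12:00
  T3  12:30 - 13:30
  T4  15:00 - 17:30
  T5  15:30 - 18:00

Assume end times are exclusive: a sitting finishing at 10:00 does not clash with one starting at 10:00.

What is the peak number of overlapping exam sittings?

3

Walk through starts and ends in time order (an end at T is processed before a start at T):
10:30 start T2 → 1
12:00 end T2 → 0
12:30 start T3 → 1
13:30 end T3 → 0
13:30 start T1 → 1
15:00 start T4 → 2
15:30 start T5 → 3
16:00 end T1 → 2
17:30 end T4 → 1
18:00 end T5 → 0
Peak is 3, at 15:30 (T1, T4, T5).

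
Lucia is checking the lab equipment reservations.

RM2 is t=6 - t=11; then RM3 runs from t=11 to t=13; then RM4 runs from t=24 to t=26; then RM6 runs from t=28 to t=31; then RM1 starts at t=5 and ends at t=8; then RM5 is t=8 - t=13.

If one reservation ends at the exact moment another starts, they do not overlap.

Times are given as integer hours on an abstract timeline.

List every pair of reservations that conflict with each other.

RM1 & RM2, RM2 & RM5, RM3 & RM5

Sorted by start: RM1, RM2, RM5, RM3, RM4, RM6.
RM2 starts before RM1 ends → RM1 and RM2 overlap.
RM5 starts exactly when RM1 ends (back-to-back, no overlap), so nothing later overlaps RM1 either.
RM5 starts before RM2 ends → RM2 and RM5 overlap.
RM3 starts exactly when RM2 ends (back-to-back, no overlap), so nothing later overlaps RM2 either.
RM3 starts before RM5 ends → RM5 and RM3 overlap.
RM4 starts after RM5 ends, so nothing later overlaps RM5 either.
RM4 starts after RM3 ends, so nothing later overlaps RM3 either.
RM6 starts after RM4 ends.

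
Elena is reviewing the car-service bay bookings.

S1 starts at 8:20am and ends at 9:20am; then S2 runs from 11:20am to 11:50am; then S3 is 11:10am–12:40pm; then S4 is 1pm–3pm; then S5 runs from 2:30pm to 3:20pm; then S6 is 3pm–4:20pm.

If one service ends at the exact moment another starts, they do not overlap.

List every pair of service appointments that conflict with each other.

Check each pair: they overlap iff neither finishes before the other starts.
Sorted by start: S1, S3, S2, S4, S5, S6.
S3 starts after S1 ends, so nothing later overlaps S1 either.
S2 starts before S3 ends → S3 and S2 overlap.
S4 starts after S3 ends, so nothing later overlaps S3 either.
S4 starts after S2 ends, so nothing later overlaps S2 either.
S5 starts before S4 ends → S4 and S5 overlap.
S6 starts exactly when S4 ends (back-to-back, no overlap).
S6 starts before S5 ends → S5 and S6 overlap.

S2 & S3, S4 & S5, S5 & S6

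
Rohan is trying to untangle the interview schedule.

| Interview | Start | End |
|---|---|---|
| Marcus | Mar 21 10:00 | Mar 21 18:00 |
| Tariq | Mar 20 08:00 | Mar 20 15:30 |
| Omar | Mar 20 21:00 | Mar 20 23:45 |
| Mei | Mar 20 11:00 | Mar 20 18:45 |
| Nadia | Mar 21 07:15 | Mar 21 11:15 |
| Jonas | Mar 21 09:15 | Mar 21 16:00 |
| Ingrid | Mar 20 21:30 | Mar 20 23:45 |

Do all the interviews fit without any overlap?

No

Check each pair: they overlap iff neither finishes before the other starts.
Sorted by start: Tariq, Mei, Omar, Ingrid, Nadia, Jonas, Marcus.
Mei starts before Tariq ends → Tariq and Mei overlap.
That's a conflict, so the schedule is not conflict-free.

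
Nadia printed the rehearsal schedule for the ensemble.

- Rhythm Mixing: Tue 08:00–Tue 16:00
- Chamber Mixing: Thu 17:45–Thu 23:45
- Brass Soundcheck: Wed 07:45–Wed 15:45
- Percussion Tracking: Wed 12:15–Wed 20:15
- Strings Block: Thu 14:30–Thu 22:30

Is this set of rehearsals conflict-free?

No

Sorted by start: Rhythm Mixing, Brass Soundcheck, Percussion Tracking, Strings Block, Chamber Mixing.
Brass Soundcheck starts after Rhythm Mixing ends — done with Rhythm Mixing.
Percussion Tracking starts before Brass Soundcheck ends → Brass Soundcheck and Percussion Tracking overlap.
That's a conflict, so the schedule is not conflict-free.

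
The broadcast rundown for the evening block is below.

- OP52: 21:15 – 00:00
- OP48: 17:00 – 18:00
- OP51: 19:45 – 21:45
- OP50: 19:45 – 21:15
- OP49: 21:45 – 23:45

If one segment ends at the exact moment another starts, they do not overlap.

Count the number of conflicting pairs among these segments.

Two intervals overlap when each starts before the other ends.
Sorted by start: OP48, OP50, OP51, OP52, OP49.
OP50 starts after OP48 ends, so nothing later overlaps OP48 either.
OP51 starts before OP50 ends → OP50 and OP51 overlap.
OP52 starts exactly when OP50 ends (back-to-back, no overlap), so nothing later overlaps OP50 either.
OP52 starts before OP51 ends → OP51 and OP52 overlap.
OP49 starts exactly when OP51 ends (back-to-back, no overlap).
OP49 starts before OP52 ends → OP52 and OP49 overlap.
Overlapping pairs: OP49 & OP52, OP50 & OP51, OP51 & OP52 — 3 in total.

3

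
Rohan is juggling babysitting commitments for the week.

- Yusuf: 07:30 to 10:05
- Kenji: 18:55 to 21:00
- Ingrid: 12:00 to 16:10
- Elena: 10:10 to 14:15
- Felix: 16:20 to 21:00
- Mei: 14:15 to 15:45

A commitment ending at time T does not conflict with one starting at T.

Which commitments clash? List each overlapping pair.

Two intervals overlap when each starts before the other ends.
Sorted by start: Yusuf, Elena, Ingrid, Mei, Felix, Kenji.
Elena starts after Yusuf ends, so nothing later overlaps Yusuf either.
Ingrid starts before Elena ends → Elena and Ingrid overlap.
Mei starts exactly when Elena ends (back-to-back, no overlap), so nothing later overlaps Elena either.
Mei starts before Ingrid ends → Ingrid and Mei overlap.
Felix starts after Ingrid ends, so nothing later overlaps Ingrid either.
Felix starts after Mei ends, so nothing later overlaps Mei either.
Kenji starts before Felix ends → Felix and Kenji overlap.

Elena & Ingrid, Felix & Kenji, Ingrid & Mei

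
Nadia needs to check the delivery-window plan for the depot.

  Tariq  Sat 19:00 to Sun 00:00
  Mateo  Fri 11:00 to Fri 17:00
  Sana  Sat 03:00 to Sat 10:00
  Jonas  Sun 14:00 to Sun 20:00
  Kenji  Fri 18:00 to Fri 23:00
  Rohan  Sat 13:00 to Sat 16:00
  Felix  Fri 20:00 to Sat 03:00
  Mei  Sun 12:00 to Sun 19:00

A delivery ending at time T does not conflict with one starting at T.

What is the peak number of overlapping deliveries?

2

Sort all start/end points and keep a running count:
Fri 11:00 start Mateo → 1
Fri 17:00 end Mateo → 0
Fri 18:00 start Kenji → 1
Fri 20:00 start Felix → 2
Fri 23:00 end Kenji → 1
Sat 03:00 end Felix → 0
Sat 03:00 start Sana → 1
Sat 10:00 end Sana → 0
Sat 13:00 start Rohan → 1
Sat 16:00 end Rohan → 0
Sat 19:00 start Tariq → 1
Sun 00:00 end Tariq → 0
Sun 12:00 start Mei → 1
Sun 14:00 start Jonas → 2
Sun 19:00 end Mei → 1
Sun 20:00 end Jonas → 0
Peak is 2, at Fri 20:00 (Felix, Kenji).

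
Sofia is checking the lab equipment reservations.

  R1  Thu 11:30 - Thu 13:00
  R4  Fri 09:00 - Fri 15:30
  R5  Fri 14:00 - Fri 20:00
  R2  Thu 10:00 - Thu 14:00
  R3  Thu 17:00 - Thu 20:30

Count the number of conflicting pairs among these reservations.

Sorted by start: R2, R1, R3, R4, R5.
R1 starts before R2 ends → R2 and R1 overlap.
R3 starts after R2 ends, so nothing later overlaps R2 either.
R3 starts after R1 ends, so nothing later overlaps R1 either.
R4 starts after R3 ends, so nothing later overlaps R3 either.
R5 starts before R4 ends → R4 and R5 overlap.
Overlapping pairs: R1 & R2, R4 & R5 — 2 in total.

2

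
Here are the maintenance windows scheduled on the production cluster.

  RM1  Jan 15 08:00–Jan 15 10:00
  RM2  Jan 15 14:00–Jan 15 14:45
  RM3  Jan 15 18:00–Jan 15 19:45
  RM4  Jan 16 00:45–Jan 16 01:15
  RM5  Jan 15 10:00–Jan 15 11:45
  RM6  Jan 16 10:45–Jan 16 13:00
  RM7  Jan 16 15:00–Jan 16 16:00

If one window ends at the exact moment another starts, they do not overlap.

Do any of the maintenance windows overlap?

Two intervals overlap when each starts before the other ends.
Sorted by start: RM1, RM5, RM2, RM3, RM4, RM6, RM7.
RM5 starts exactly when RM1 ends (back-to-back, no overlap), so RM1 has no further overlaps.
RM2 starts after RM5 ends, so RM5 has no further overlaps.
RM3 starts after RM2 ends, so RM2 has no further overlaps.
RM4 starts after RM3 ends, so RM3 has no further overlaps.
RM6 starts after RM4 ends, so RM4 has no further overlaps.
RM7 starts after RM6 ends.
Every pair is clear; the schedule has no overlaps.

No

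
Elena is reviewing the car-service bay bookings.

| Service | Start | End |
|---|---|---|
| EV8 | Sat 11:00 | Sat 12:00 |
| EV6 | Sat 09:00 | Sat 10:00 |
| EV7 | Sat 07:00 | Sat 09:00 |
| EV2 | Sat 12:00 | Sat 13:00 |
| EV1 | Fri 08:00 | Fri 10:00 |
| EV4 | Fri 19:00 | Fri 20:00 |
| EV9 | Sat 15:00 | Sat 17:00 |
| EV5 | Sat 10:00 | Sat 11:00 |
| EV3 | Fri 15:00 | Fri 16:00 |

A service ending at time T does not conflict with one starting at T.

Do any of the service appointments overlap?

Two intervals overlap when each starts before the other ends.
Sorted by start: EV1, EV3, EV4, EV7, EV6, EV5, EV8, EV2, EV9.
EV3 starts after EV1 ends, so EV1 has no further overlaps.
EV4 starts after EV3 ends, so EV3 has no further overlaps.
EV7 starts after EV4 ends, so EV4 has no further overlaps.
EV6 starts exactly when EV7 ends (back-to-back, no overlap), so EV7 has no further overlaps.
EV5 starts exactly when EV6 ends (back-to-back, no overlap), so EV6 has no further overlaps.
EV8 starts exactly when EV5 ends (back-to-back, no overlap), so EV5 has no further overlaps.
EV2 starts exactly when EV8 ends (back-to-back, no overlap), so EV8 has no further overlaps.
EV9 starts after EV2 ends.
Every pair is clear; the schedule has no overlaps.

No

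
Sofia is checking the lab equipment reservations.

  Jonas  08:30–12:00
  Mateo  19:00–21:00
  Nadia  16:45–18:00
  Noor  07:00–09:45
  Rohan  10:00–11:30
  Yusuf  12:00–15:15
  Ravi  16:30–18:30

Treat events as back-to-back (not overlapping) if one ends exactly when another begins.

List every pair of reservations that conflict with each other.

Jonas & Noor, Jonas & Rohan, Nadia & Ravi

Check each pair: they overlap iff neither finishes before the other starts.
Sorted by start: Noor, Jonas, Rohan, Yusuf, Ravi, Nadia, Mateo.
Jonas starts before Noor ends → Noor and Jonas overlap.
Rohan starts after Noor ends, so Noor has no further overlaps.
Rohan starts before Jonas ends → Jonas and Rohan overlap.
Yusuf starts exactly when Jonas ends (back-to-back, no overlap), so Jonas has no further overlaps.
Yusuf starts after Rohan ends, so Rohan has no further overlaps.
Ravi starts after Yusuf ends, so Yusuf has no further overlaps.
Nadia starts before Ravi ends → Ravi and Nadia overlap.
Mateo starts after Ravi ends.
Mateo starts after Nadia ends.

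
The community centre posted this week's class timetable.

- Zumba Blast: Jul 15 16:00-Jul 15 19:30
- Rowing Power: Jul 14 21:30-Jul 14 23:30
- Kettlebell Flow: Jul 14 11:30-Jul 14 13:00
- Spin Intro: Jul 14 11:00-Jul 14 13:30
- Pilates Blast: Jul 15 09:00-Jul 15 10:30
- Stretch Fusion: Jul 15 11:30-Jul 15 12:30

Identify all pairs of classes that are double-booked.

Kettlebell Flow & Spin Intro

Sorted by start: Spin Intro, Kettlebell Flow, Rowing Power, Pilates Blast, Stretch Fusion, Zumba Blast.
Kettlebell Flow starts before Spin Intro ends → Spin Intro and Kettlebell Flow overlap.
Rowing Power starts after Spin Intro ends; Spin Intro is clear from here.
Rowing Power starts after Kettlebell Flow ends; Kettlebell Flow is clear from here.
Pilates Blast starts after Rowing Power ends; Rowing Power is clear from here.
Stretch Fusion starts after Pilates Blast ends; Pilates Blast is clear from here.
Zumba Blast starts after Stretch Fusion ends.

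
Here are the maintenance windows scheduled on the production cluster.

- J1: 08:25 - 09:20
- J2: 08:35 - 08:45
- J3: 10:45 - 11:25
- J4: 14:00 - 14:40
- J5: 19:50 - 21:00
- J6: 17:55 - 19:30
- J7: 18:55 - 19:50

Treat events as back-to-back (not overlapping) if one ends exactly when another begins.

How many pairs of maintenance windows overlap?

Sorted by start: J1, J2, J3, J4, J6, J7, J5.
J2 starts before J1 ends → J1 and J2 overlap.
J3 starts after J1 ends; J1 is clear from here.
J3 starts after J2 ends; J2 is clear from here.
J4 starts after J3 ends; J3 is clear from here.
J6 starts after J4 ends; J4 is clear from here.
J7 starts before J6 ends → J6 and J7 overlap.
J5 starts after J6 ends.
J5 starts exactly when J7 ends (back-to-back, no overlap).
Overlapping pairs: J1 & J2, J6 & J7 — 2 in total.

2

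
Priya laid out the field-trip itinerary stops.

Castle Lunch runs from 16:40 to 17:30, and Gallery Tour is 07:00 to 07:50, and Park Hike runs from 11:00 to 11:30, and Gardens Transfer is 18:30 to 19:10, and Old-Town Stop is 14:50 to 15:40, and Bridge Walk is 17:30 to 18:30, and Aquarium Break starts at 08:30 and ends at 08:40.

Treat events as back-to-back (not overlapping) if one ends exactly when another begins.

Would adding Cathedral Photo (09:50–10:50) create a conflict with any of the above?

No — it doesn't clash with anything

Gallery Tour: ends 07:50 at or before Cathedral Photo starts 09:50 → clear.
Aquarium Break: ends 08:40 at or before Cathedral Photo starts 09:50 → clear.
Park Hike: starts 11:00 at or after Cathedral Photo ends 10:50 → clear.
Old-Town Stop: starts 14:50 at or after Cathedral Photo ends 10:50 → clear.
Castle Lunch: starts 16:40 at or after Cathedral Photo ends 10:50 → clear.
Bridge Walk: starts 17:30 at or after Cathedral Photo ends 10:50 → clear.
Gardens Transfer: starts 18:30 at or after Cathedral Photo ends 10:50 → clear.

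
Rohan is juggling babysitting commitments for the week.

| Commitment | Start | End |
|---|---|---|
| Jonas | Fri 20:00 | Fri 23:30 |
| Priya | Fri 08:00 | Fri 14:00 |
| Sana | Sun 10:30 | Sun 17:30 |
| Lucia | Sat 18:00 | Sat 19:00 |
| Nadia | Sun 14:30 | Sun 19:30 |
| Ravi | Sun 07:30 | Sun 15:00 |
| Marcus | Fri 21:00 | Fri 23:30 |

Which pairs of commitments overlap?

Check each pair: they overlap iff neither finishes before the other starts.
Sorted by start: Priya, Jonas, Marcus, Lucia, Ravi, Sana, Nadia.
Jonas starts after Priya ends — done with Priya.
Marcus starts before Jonas ends → Jonas and Marcus overlap.
Lucia starts after Jonas ends — done with Jonas.
Lucia starts after Marcus ends — done with Marcus.
Ravi starts after Lucia ends — done with Lucia.
Sana starts before Ravi ends → Ravi and Sana overlap.
Nadia starts before Ravi ends → Ravi and Nadia overlap.
Nadia starts before Sana ends → Sana and Nadia overlap.

Jonas & Marcus, Nadia & Ravi, Nadia & Sana, Ravi & Sana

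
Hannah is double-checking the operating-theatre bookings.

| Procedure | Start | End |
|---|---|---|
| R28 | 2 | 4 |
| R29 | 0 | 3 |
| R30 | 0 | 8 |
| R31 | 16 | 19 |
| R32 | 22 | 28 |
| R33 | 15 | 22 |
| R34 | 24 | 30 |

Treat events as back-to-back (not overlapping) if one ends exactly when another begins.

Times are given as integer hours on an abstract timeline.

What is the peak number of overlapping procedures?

Walk through starts and ends in time order (an end at T is processed before a start at T):
0 start R29 → 1
0 start R30 → 2
2 start R28 → 3
3 end R29 → 2
4 end R28 → 1
8 end R30 → 0
15 start R33 → 1
16 start R31 → 2
19 end R31 → 1
22 end R33 → 0
22 start R32 → 1
24 start R34 → 2
28 end R32 → 1
30 end R34 → 0
Peak is 3, at 2 (R28, R29, R30).

3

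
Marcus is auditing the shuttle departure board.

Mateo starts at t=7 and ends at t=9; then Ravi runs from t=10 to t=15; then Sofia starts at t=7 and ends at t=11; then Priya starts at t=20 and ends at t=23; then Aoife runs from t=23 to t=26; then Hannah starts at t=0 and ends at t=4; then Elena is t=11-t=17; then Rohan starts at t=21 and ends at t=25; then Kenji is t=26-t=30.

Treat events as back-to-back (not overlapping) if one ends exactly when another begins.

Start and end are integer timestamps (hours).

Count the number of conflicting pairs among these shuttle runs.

Two intervals overlap when each starts before the other ends.
Sorted by start: Hannah, Mateo, Sofia, Ravi, Elena, Priya, Rohan, Aoife, Kenji.
Mateo starts after Hannah ends, so Hannah has no further overlaps.
Sofia starts before Mateo ends → Mateo and Sofia overlap.
Ravi starts after Mateo ends, so Mateo has no further overlaps.
Ravi starts before Sofia ends → Sofia and Ravi overlap.
Elena starts exactly when Sofia ends (back-to-back, no overlap), so Sofia has no further overlaps.
Elena starts before Ravi ends → Ravi and Elena overlap.
Priya starts after Ravi ends, so Ravi has no further overlaps.
Priya starts after Elena ends, so Elena has no further overlaps.
Rohan starts before Priya ends → Priya and Rohan overlap.
Aoife starts exactly when Priya ends (back-to-back, no overlap), so Priya has no further overlaps.
Aoife starts before Rohan ends → Rohan and Aoife overlap.
Kenji starts after Rohan ends.
Kenji starts exactly when Aoife ends (back-to-back, no overlap).
Overlapping pairs: Aoife & Rohan, Elena & Ravi, Mateo & Sofia, Priya & Rohan, Ravi & Sofia — 5 in total.

5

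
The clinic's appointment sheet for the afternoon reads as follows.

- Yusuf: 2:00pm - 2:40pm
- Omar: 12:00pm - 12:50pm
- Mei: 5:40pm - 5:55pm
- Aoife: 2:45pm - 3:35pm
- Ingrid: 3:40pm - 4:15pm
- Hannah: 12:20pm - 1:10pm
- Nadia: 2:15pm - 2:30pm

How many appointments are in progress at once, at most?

2

Walk through starts and ends in time order (an end at T is processed before a start at T):
12:00pm start Omar → 1
12:20pm start Hannah → 2
12:50pm end Omar → 1
1:10pm end Hannah → 0
2:00pm start Yusuf → 1
2:15pm start Nadia → 2
2:30pm end Nadia → 1
2:40pm end Yusuf → 0
2:45pm start Aoife → 1
3:35pm end Aoife → 0
3:40pm start Ingrid → 1
4:15pm end Ingrid → 0
5:40pm start Mei → 1
5:55pm end Mei → 0
Peak is 2, at 12:20pm (Hannah, Omar).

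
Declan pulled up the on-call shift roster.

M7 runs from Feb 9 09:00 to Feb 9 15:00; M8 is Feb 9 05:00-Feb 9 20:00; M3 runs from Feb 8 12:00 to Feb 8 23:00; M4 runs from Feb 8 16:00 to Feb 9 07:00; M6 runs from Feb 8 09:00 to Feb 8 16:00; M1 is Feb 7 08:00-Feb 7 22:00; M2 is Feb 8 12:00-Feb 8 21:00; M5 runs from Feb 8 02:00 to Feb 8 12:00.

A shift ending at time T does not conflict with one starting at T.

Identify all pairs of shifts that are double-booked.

Check each pair: they overlap iff neither finishes before the other starts.
Sorted by start: M1, M5, M6, M2, M3, M4, M8, M7.
M5 starts after M1 ends, so nothing later overlaps M1 either.
M6 starts before M5 ends → M5 and M6 overlap.
M2 starts exactly when M5 ends (back-to-back, no overlap), so nothing later overlaps M5 either.
M2 starts before M6 ends → M6 and M2 overlap.
M3 starts before M6 ends → M6 and M3 overlap.
M4 starts exactly when M6 ends (back-to-back, no overlap), so nothing later overlaps M6 either.
M3 starts before M2 ends → M2 and M3 overlap.
M4 starts before M2 ends → M2 and M4 overlap.
M8 starts after M2 ends, so nothing later overlaps M2 either.
M4 starts before M3 ends → M3 and M4 overlap.
M8 starts after M3 ends, so nothing later overlaps M3 either.
M8 starts before M4 ends → M4 and M8 overlap.
M7 starts after M4 ends.
M7 starts before M8 ends → M8 and M7 overlap.

M2 & M3, M2 & M4, M2 & M6, M3 & M4, M3 & M6, M4 & M8, M5 & M6, M7 & M8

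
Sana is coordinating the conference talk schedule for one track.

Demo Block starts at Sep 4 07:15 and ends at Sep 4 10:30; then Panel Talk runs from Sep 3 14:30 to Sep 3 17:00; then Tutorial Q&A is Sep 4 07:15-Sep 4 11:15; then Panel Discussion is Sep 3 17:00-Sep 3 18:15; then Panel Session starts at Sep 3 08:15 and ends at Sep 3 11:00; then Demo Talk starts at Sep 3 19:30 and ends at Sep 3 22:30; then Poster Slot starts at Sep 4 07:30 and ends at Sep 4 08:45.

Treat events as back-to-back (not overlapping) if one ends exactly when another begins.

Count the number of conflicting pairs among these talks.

3

Two intervals overlap when each starts before the other ends.
Sorted by start: Panel Session, Panel Talk, Panel Discussion, Demo Talk, Tutorial Q&A, Demo Block, Poster Slot.
Panel Talk starts after Panel Session ends, so nothing later overlaps Panel Session either.
Panel Discussion starts exactly when Panel Talk ends (back-to-back, no overlap), so nothing later overlaps Panel Talk either.
Demo Talk starts after Panel Discussion ends, so nothing later overlaps Panel Discussion either.
Tutorial Q&A starts after Demo Talk ends, so nothing later overlaps Demo Talk either.
Demo Block starts before Tutorial Q&A ends → Tutorial Q&A and Demo Block overlap.
Poster Slot starts before Tutorial Q&A ends → Tutorial Q&A and Poster Slot overlap.
Poster Slot starts before Demo Block ends → Demo Block and Poster Slot overlap.
Overlapping pairs: Demo Block & Poster Slot, Demo Block & Tutorial Q&A, Poster Slot & Tutorial Q&A — 3 in total.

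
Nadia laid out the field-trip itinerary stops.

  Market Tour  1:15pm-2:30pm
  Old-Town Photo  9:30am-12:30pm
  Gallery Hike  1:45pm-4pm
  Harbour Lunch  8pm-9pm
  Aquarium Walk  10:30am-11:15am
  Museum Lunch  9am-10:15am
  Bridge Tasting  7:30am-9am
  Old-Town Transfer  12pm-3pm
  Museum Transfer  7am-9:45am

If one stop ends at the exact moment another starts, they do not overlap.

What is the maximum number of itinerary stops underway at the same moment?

Walk through starts and ends in time order (an end at T is processed before a start at T):
7am start Museum Transfer → 1
7:30am start Bridge Tasting → 2
9am end Bridge Tasting → 1
9am start Museum Lunch → 2
9:30am start Old-Town Photo → 3
9:45am end Museum Transfer → 2
10:15am end Museum Lunch → 1
10:30am start Aquarium Walk → 2
11:15am end Aquarium Walk → 1
12pm start Old-Town Transfer → 2
12:30pm end Old-Town Photo → 1
1:15pm start Market Tour → 2
1:45pm start Gallery Hike → 3
2:30pm end Market Tour → 2
3pm end Old-Town Transfer → 1
4pm end Gallery Hike → 0
8pm start Harbour Lunch → 1
9pm end Harbour Lunch → 0
Peak is 3, at 9:30am (Museum Lunch, Museum Transfer, Old-Town Photo).

3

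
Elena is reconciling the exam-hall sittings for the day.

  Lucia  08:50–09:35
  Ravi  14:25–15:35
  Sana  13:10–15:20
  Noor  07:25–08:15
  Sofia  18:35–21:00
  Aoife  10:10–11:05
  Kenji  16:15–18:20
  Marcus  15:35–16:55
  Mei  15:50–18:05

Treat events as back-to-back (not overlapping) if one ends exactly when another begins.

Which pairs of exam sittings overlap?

Sorted by start: Noor, Lucia, Aoife, Sana, Ravi, Marcus, Mei, Kenji, Sofia.
Lucia starts after Noor ends, so Noor has no further overlaps.
Aoife starts after Lucia ends, so Lucia has no further overlaps.
Sana starts after Aoife ends, so Aoife has no further overlaps.
Ravi starts before Sana ends → Sana and Ravi overlap.
Marcus starts after Sana ends, so Sana has no further overlaps.
Marcus starts exactly when Ravi ends (back-to-back, no overlap), so Ravi has no further overlaps.
Mei starts before Marcus ends → Marcus and Mei overlap.
Kenji starts before Marcus ends → Marcus and Kenji overlap.
Sofia starts after Marcus ends.
Kenji starts before Mei ends → Mei and Kenji overlap.
Sofia starts after Mei ends.
Sofia starts after Kenji ends.

Kenji & Marcus, Kenji & Mei, Marcus & Mei, Ravi & Sana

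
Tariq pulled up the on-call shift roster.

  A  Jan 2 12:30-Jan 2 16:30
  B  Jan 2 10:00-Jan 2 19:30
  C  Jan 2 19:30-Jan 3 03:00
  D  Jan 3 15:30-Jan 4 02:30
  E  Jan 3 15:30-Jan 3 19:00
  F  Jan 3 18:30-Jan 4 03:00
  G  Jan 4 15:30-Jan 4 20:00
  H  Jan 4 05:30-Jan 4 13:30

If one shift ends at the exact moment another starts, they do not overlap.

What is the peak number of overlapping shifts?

Sort all start/end points and keep a running count:
Jan 2 10:00 start B → 1
Jan 2 12:30 start A → 2
Jan 2 16:30 end A → 1
Jan 2 19:30 end B → 0
Jan 2 19:30 start C → 1
Jan 3 03:00 end C → 0
Jan 3 15:30 start D → 1
Jan 3 15:30 start E → 2
Jan 3 18:30 start F → 3
Jan 3 19:00 end E → 2
Jan 4 02:30 end D → 1
Jan 4 03:00 end F → 0
Jan 4 05:30 start H → 1
Jan 4 13:30 end H → 0
Jan 4 15:30 start G → 1
Jan 4 20:00 end G → 0
Peak is 3, at Jan 3 18:30 (D, E, F).

3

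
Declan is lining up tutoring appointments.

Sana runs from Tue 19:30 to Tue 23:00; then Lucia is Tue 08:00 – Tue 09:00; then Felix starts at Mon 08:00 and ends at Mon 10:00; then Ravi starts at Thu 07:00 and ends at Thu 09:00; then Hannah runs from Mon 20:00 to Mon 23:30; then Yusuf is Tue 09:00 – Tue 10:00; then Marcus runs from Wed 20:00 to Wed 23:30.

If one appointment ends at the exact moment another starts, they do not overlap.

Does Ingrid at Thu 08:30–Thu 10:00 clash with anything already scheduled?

Felix: ends Mon 10:00 at or before Ingrid starts Thu 08:30 → clear.
Hannah: ends Mon 23:30 at or before Ingrid starts Thu 08:30 → clear.
Lucia: ends Tue 09:00 at or before Ingrid starts Thu 08:30 → clear.
Yusuf: ends Tue 10:00 at or before Ingrid starts Thu 08:30 → clear.
Sana: ends Tue 23:00 at or before Ingrid starts Thu 08:30 → clear.
Marcus: ends Wed 23:30 at or before Ingrid starts Thu 08:30 → clear.
Ravi: starts Thu 07:00 before Ingrid ends Thu 10:00, and ends Thu 09:00 after Ingrid starts Thu 08:30 → overlap.
Ingrid overlaps Ravi.

Yes — it overlaps Ravi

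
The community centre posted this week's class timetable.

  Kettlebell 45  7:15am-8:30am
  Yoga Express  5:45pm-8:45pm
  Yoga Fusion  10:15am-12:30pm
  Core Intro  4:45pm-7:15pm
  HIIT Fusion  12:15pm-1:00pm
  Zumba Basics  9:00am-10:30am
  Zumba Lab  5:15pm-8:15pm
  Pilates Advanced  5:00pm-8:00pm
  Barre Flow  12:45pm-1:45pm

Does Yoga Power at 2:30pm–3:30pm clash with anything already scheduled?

No — it doesn't clash with anything

Kettlebell 45: ends 8:30am at or before Yoga Power starts 2:30pm → clear.
Zumba Basics: ends 10:30am at or before Yoga Power starts 2:30pm → clear.
Yoga Fusion: ends 12:30pm at or before Yoga Power starts 2:30pm → clear.
HIIT Fusion: ends 1:00pm at or before Yoga Power starts 2:30pm → clear.
Barre Flow: ends 1:45pm at or before Yoga Power starts 2:30pm → clear.
Core Intro: starts 4:45pm at or after Yoga Power ends 3:30pm → clear.
Pilates Advanced: starts 5:00pm at or after Yoga Power ends 3:30pm → clear.
Zumba Lab: starts 5:15pm at or after Yoga Power ends 3:30pm → clear.
Yoga Express: starts 5:45pm at or after Yoga Power ends 3:30pm → clear.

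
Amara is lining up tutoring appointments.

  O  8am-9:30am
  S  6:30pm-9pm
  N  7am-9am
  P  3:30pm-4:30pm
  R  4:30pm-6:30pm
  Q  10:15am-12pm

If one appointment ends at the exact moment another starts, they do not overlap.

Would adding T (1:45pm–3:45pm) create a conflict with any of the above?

N: ends 9am at or before T starts 1:45pm → clear.
O: ends 9:30am at or before T starts 1:45pm → clear.
Q: ends 12pm at or before T starts 1:45pm → clear.
P: starts 3:30pm before T ends 3:45pm, and ends 4:30pm after T starts 1:45pm → overlap.
R: starts 4:30pm at or after T ends 3:45pm → clear.
S: starts 6:30pm at or after T ends 3:45pm → clear.
T overlaps P.

Yes — it overlaps P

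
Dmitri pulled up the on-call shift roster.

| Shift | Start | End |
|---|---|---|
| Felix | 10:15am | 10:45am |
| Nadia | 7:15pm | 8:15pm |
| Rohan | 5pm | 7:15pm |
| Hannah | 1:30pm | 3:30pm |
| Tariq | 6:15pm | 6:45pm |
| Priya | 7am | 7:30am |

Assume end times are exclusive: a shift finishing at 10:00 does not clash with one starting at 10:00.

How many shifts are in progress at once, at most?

Sort all start/end points and keep a running count:
7am start Priya → 1
7:30am end Priya → 0
10:15am start Felix → 1
10:45am end Felix → 0
1:30pm start Hannah → 1
3:30pm end Hannah → 0
5pm start Rohan → 1
6:15pm start Tariq → 2
6:45pm end Tariq → 1
7:15pm end Rohan → 0
7:15pm start Nadia → 1
8:15pm end Nadia → 0
Peak is 2, at 6:15pm (Rohan, Tariq).

2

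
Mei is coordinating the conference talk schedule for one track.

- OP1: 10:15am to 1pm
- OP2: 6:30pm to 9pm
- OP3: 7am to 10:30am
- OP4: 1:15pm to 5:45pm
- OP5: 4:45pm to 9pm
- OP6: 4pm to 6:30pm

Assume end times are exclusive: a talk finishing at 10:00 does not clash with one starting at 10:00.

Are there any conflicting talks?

Sorted by start: OP3, OP1, OP4, OP6, OP5, OP2.
OP1 starts before OP3 ends → OP3 and OP1 overlap.
That's a conflict, so the schedule is not conflict-free.

Yes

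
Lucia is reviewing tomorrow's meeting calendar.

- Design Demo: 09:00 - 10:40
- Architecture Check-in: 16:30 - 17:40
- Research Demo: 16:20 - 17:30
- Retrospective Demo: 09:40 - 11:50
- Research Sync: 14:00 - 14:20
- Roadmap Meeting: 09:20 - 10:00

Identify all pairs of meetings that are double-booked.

Sorted by start: Design Demo, Roadmap Meeting, Retrospective Demo, Research Sync, Research Demo, Architecture Check-in.
Roadmap Meeting starts before Design Demo ends → Design Demo and Roadmap Meeting overlap.
Retrospective Demo starts before Design Demo ends → Design Demo and Retrospective Demo overlap.
Research Sync starts after Design Demo ends; Design Demo is clear from here.
Retrospective Demo starts before Roadmap Meeting ends → Roadmap Meeting and Retrospective Demo overlap.
Research Sync starts after Roadmap Meeting ends; Roadmap Meeting is clear from here.
Research Sync starts after Retrospective Demo ends; Retrospective Demo is clear from here.
Research Demo starts after Research Sync ends; Research Sync is clear from here.
Architecture Check-in starts before Research Demo ends → Research Demo and Architecture Check-in overlap.

Architecture Check-in & Research Demo, Design Demo & Retrospective Demo, Design Demo & Roadmap Meeting, Retrospective Demo & Roadmap Meeting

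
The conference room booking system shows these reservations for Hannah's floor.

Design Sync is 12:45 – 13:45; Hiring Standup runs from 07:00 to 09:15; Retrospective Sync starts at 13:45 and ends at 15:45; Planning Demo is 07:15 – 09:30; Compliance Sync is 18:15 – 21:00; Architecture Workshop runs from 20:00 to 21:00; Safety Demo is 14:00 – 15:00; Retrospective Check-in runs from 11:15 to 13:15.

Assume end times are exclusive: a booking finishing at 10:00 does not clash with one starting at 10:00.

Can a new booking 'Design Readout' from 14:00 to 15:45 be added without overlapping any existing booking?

No — it overlaps Retrospective Sync, Safety Demo

Hiring Standup: ends 09:15 at or before Design Readout starts 14:00 → clear.
Planning Demo: ends 09:30 at or before Design Readout starts 14:00 → clear.
Retrospective Check-in: ends 13:15 at or before Design Readout starts 14:00 → clear.
Design Sync: ends 13:45 at or before Design Readout starts 14:00 → clear.
Retrospective Sync: starts 13:45 before Design Readout ends 15:45, and ends 15:45 after Design Readout starts 14:00 → overlap.
Safety Demo: starts 14:00 before Design Readout ends 15:45, and ends 15:00 after Design Readout starts 14:00 → overlap.
Compliance Sync: starts 18:15 at or after Design Readout ends 15:45 → clear.
Architecture Workshop: starts 20:00 at or after Design Readout ends 15:45 → clear.
Design Readout overlaps Safety Demo, Retrospective Sync.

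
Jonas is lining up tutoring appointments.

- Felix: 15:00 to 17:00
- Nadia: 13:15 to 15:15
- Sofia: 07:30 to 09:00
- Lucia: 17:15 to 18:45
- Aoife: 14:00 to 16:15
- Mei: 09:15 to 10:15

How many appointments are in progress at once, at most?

Sweep the timeline, counting +1 at each start and −1 at each end (ends before starts at a tie):
07:30 start Sofia → 1
09:00 end Sofia → 0
09:15 start Mei → 1
10:15 end Mei → 0
13:15 start Nadia → 1
14:00 start Aoife → 2
15:00 start Felix → 3
15:15 end Nadia → 2
16:15 end Aoife → 1
17:00 end Felix → 0
17:15 start Lucia → 1
18:45 end Lucia → 0
Peak is 3, at 15:00 (Aoife, Felix, Nadia).

3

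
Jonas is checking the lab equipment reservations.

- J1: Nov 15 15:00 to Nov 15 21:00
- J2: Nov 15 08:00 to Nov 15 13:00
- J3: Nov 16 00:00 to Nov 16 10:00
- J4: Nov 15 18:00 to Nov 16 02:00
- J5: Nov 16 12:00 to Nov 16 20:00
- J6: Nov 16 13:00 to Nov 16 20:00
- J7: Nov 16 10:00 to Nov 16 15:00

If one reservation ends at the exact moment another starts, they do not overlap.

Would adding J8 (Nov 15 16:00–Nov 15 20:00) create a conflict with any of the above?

Yes — it overlaps J1, J4

J2: ends Nov 15 13:00 at or before J8 starts Nov 15 16:00 → clear.
J1: starts Nov 15 15:00 before J8 ends Nov 15 20:00, and ends Nov 15 21:00 after J8 starts Nov 15 16:00 → overlap.
J4: starts Nov 15 18:00 before J8 ends Nov 15 20:00, and ends Nov 16 02:00 after J8 starts Nov 15 16:00 → overlap.
J3: starts Nov 16 00:00 at or after J8 ends Nov 15 20:00 → clear.
J7: starts Nov 16 10:00 at or after J8 ends Nov 15 20:00 → clear.
J5: starts Nov 16 12:00 at or after J8 ends Nov 15 20:00 → clear.
J6: starts Nov 16 13:00 at or after J8 ends Nov 15 20:00 → clear.
J8 overlaps J1, J4.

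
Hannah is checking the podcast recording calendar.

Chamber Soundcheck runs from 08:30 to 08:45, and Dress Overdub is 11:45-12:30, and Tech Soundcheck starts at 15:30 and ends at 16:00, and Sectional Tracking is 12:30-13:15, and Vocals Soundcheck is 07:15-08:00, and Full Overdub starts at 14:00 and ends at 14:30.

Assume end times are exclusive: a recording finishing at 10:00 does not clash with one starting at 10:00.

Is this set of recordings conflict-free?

Two intervals overlap when each starts before the other ends.
Sorted by start: Vocals Soundcheck, Chamber Soundcheck, Dress Overdub, Sectional Tracking, Full Overdub, Tech Soundcheck.
Chamber Soundcheck starts after Vocals Soundcheck ends, so nothing later overlaps Vocals Soundcheck either.
Dress Overdub starts after Chamber Soundcheck ends, so nothing later overlaps Chamber Soundcheck either.
Sectional Tracking starts exactly when Dress Overdub ends (back-to-back, no overlap), so nothing later overlaps Dress Overdub either.
Full Overdub starts after Sectional Tracking ends, so nothing later overlaps Sectional Tracking either.
Tech Soundcheck starts after Full Overdub ends.
Every pair is clear; the schedule has no overlaps.

Yes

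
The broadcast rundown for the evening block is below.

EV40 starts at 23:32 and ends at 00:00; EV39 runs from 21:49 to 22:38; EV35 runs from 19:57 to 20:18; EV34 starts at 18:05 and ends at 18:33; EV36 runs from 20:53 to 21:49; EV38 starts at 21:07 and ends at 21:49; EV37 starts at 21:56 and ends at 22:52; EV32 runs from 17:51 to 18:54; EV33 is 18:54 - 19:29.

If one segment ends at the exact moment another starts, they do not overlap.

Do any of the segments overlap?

Sorted by start: EV32, EV34, EV33, EV35, EV36, EV38, EV39, EV37, EV40.
EV34 starts before EV32 ends → EV32 and EV34 overlap.
That's a conflict, so the schedule is not conflict-free.

Yes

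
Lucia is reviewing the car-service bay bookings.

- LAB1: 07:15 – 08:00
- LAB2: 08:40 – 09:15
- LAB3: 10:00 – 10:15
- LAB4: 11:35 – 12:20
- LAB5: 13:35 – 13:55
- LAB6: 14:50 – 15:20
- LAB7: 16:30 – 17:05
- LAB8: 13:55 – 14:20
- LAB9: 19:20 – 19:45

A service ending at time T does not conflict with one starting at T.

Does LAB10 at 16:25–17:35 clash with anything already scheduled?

Yes — it overlaps LAB7

LAB1: ends 08:00 at or before LAB10 starts 16:25 → clear.
LAB2: ends 09:15 at or before LAB10 starts 16:25 → clear.
LAB3: ends 10:15 at or before LAB10 starts 16:25 → clear.
LAB4: ends 12:20 at or before LAB10 starts 16:25 → clear.
LAB5: ends 13:55 at or before LAB10 starts 16:25 → clear.
LAB8: ends 14:20 at or before LAB10 starts 16:25 → clear.
LAB6: ends 15:20 at or before LAB10 starts 16:25 → clear.
LAB7: starts 16:30 before LAB10 ends 17:35, and ends 17:05 after LAB10 starts 16:25 → overlap.
LAB9: starts 19:20 at or after LAB10 ends 17:35 → clear.
LAB10 overlaps LAB7.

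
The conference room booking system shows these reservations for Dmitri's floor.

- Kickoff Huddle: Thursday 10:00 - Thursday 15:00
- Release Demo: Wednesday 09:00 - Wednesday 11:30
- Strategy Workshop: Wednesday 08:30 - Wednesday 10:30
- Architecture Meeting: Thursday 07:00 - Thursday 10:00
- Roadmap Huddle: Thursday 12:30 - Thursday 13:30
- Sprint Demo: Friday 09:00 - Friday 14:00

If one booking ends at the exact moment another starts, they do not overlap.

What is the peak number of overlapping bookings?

Sort all start/end points and keep a running count:
Wednesday 08:30 start Strategy Workshop → 1
Wednesday 09:00 start Release Demo → 2
Wednesday 10:30 end Strategy Workshop → 1
Wednesday 11:30 end Release Demo → 0
Thursday 07:00 start Architecture Meeting → 1
Thursday 10:00 end Architecture Meeting → 0
Thursday 10:00 start Kickoff Huddle → 1
Thursday 12:30 start Roadmap Huddle → 2
Thursday 13:30 end Roadmap Huddle → 1
Thursday 15:00 end Kickoff Huddle → 0
Friday 09:00 start Sprint Demo → 1
Friday 14:00 end Sprint Demo → 0
Peak is 2, at Wednesday 09:00 (Release Demo, Strategy Workshop).

2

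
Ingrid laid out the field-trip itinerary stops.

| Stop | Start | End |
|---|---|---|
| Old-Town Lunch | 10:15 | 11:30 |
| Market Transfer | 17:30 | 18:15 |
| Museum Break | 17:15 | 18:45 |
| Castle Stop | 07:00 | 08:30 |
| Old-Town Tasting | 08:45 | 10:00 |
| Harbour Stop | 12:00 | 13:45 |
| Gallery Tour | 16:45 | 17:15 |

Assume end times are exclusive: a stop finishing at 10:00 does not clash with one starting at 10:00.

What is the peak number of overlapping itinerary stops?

2

Sort all start/end points and keep a running count:
07:00 start Castle Stop → 1
08:30 end Castle Stop → 0
08:45 start Old-Town Tasting → 1
10:00 end Old-Town Tasting → 0
10:15 start Old-Town Lunch → 1
11:30 end Old-Town Lunch → 0
12:00 start Harbour Stop → 1
13:45 end Harbour Stop → 0
16:45 start Gallery Tour → 1
17:15 end Gallery Tour → 0
17:15 start Museum Break → 1
17:30 start Market Transfer → 2
18:15 end Market Transfer → 1
18:45 end Museum Break → 0
Peak is 2, at 17:30 (Market Transfer, Museum Break).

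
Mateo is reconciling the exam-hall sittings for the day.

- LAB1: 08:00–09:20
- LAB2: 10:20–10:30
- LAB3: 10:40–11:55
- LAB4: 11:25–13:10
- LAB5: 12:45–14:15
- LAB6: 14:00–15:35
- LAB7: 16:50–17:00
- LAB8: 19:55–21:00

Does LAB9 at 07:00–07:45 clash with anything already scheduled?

No — it doesn't clash with anything

LAB1: starts 08:00 at or after LAB9 ends 07:45 → clear.
LAB2: starts 10:20 at or after LAB9 ends 07:45 → clear.
LAB3: starts 10:40 at or after LAB9 ends 07:45 → clear.
LAB4: starts 11:25 at or after LAB9 ends 07:45 → clear.
LAB5: starts 12:45 at or after LAB9 ends 07:45 → clear.
LAB6: starts 14:00 at or after LAB9 ends 07:45 → clear.
LAB7: starts 16:50 at or after LAB9 ends 07:45 → clear.
LAB8: starts 19:55 at or after LAB9 ends 07:45 → clear.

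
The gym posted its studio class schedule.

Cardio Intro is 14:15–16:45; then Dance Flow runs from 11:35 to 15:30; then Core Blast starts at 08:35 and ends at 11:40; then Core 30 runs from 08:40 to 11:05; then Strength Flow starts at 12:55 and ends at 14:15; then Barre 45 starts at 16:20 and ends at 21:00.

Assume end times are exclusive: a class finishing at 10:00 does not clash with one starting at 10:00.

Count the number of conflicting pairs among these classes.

Two intervals overlap when each starts before the other ends.
Sorted by start: Core Blast, Core 30, Dance Flow, Strength Flow, Cardio Intro, Barre 45.
Core 30 starts before Core Blast ends → Core Blast and Core 30 overlap.
Dance Flow starts before Core Blast ends → Core Blast and Dance Flow overlap.
Strength Flow starts after Core Blast ends, so nothing later overlaps Core Blast either.
Dance Flow starts after Core 30 ends, so nothing later overlaps Core 30 either.
Strength Flow starts before Dance Flow ends → Dance Flow and Strength Flow overlap.
Cardio Intro starts before Dance Flow ends → Dance Flow and Cardio Intro overlap.
Barre 45 starts after Dance Flow ends.
Cardio Intro starts exactly when Strength Flow ends (back-to-back, no overlap), so nothing later overlaps Strength Flow either.
Barre 45 starts before Cardio Intro ends → Cardio Intro and Barre 45 overlap.
Overlapping pairs: Barre 45 & Cardio Intro, Cardio Intro & Dance Flow, Core 30 & Core Blast, Core Blast & Dance Flow, Dance Flow & Strength Flow — 5 in total.

5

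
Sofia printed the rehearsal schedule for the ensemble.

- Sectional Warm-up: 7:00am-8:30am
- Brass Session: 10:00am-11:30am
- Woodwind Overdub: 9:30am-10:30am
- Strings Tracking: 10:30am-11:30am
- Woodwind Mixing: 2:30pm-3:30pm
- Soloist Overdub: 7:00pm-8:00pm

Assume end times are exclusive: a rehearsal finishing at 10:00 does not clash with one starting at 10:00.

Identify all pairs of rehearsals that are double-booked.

Sorted by start: Sectional Warm-up, Woodwind Overdub, Brass Session, Strings Tracking, Woodwind Mixing, Soloist Overdub.
Woodwind Overdub starts after Sectional Warm-up ends; Sectional Warm-up is clear from here.
Brass Session starts before Woodwind Overdub ends → Woodwind Overdub and Brass Session overlap.
Strings Tracking starts exactly when Woodwind Overdub ends (back-to-back, no overlap); Woodwind Overdub is clear from here.
Strings Tracking starts before Brass Session ends → Brass Session and Strings Tracking overlap.
Woodwind Mixing starts after Brass Session ends; Brass Session is clear from here.
Woodwind Mixing starts after Strings Tracking ends; Strings Tracking is clear from here.
Soloist Overdub starts after Woodwind Mixing ends.

Brass Session & Strings Tracking, Brass Session & Woodwind Overdub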